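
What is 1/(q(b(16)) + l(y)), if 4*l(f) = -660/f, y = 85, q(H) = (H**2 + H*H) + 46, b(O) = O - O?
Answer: 17/749 ≈ 0.022697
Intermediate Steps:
b(O) = 0
q(H) = 46 + 2*H**2 (q(H) = (H**2 + H**2) + 46 = 2*H**2 + 46 = 46 + 2*H**2)
l(f) = -165/f (l(f) = (-660/f)/4 = -165/f)
1/(q(b(16)) + l(y)) = 1/((46 + 2*0**2) - 165/85) = 1/((46 + 2*0) - 165*1/85) = 1/((46 + 0) - 33/17) = 1/(46 - 33/17) = 1/(749/17) = 17/749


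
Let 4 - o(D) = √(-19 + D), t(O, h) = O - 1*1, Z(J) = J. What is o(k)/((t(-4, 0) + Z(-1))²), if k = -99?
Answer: ⅑ - I*√118/36 ≈ 0.11111 - 0.30174*I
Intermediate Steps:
t(O, h) = -1 + O (t(O, h) = O - 1 = -1 + O)
o(D) = 4 - √(-19 + D)
o(k)/((t(-4, 0) + Z(-1))²) = (4 - √(-19 - 99))/(((-1 - 4) - 1)²) = (4 - √(-118))/((-5 - 1)²) = (4 - I*√118)/((-6)²) = (4 - I*√118)/36 = (4 - I*√118)*(1/36) = ⅑ - I*√118/36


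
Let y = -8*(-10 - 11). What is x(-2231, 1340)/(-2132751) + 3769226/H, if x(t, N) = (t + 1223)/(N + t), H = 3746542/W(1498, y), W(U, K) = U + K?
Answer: 662937411672904690/395526839253579 ≈ 1676.1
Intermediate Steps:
y = 168 (y = -8*(-21) = 168)
W(U, K) = K + U
H = 1873271/833 (H = 3746542/(168 + 1498) = 3746542/1666 = 3746542*(1/1666) = 1873271/833 ≈ 2248.8)
x(t, N) = (1223 + t)/(N + t)
x(-2231, 1340)/(-2132751) + 3769226/H = ((1223 - 2231)/(1340 - 2231))/(-2132751) + 3769226/(1873271/833) = (-1008/(-891))*(-1/2132751) + 3769226*(833/1873271) = -1/891*(-1008)*(-1/2132751) + 3139765258/1873271 = (112/99)*(-1/2132751) + 3139765258/1873271 = -112/211142349 + 3139765258/1873271 = 662937411672904690/395526839253579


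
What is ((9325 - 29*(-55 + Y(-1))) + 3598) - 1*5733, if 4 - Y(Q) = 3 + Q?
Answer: 8727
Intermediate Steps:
Y(Q) = 1 - Q (Y(Q) = 4 - (3 + Q) = 4 + (-3 - Q) = 1 - Q)
((9325 - 29*(-55 + Y(-1))) + 3598) - 1*5733 = ((9325 - 29*(-55 + (1 - 1*(-1)))) + 3598) - 1*5733 = ((9325 - 29*(-55 + (1 + 1))) + 3598) - 5733 = ((9325 - 29*(-55 + 2)) + 3598) - 5733 = ((9325 - 29*(-53)) + 3598) - 5733 = ((9325 + 1537) + 3598) - 5733 = (10862 + 3598) - 5733 = 14460 - 5733 = 8727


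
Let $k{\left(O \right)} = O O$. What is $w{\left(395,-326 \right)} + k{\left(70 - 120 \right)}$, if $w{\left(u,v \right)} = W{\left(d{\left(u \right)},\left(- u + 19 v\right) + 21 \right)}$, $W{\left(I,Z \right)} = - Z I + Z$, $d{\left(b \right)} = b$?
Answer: $2590292$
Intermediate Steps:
$k{\left(O \right)} = O^{2}$
$W{\left(I,Z \right)} = Z - I Z$ ($W{\left(I,Z \right)} = - I Z + Z = Z - I Z$)
$w{\left(u,v \right)} = \left(1 - u\right) \left(21 - u + 19 v\right)$ ($w{\left(u,v \right)} = \left(\left(- u + 19 v\right) + 21\right) \left(1 - u\right) = \left(21 - u + 19 v\right) \left(1 - u\right) = \left(1 - u\right) \left(21 - u + 19 v\right)$)
$w{\left(395,-326 \right)} + k{\left(70 - 120 \right)} = - \left(-1 + 395\right) \left(21 - 395 + 19 \left(-326\right)\right) + \left(70 - 120\right)^{2} = \left(-1\right) 394 \left(21 - 395 - 6194\right) + \left(70 - 120\right)^{2} = \left(-1\right) 394 \left(-6568\right) + \left(-50\right)^{2} = 2587792 + 2500 = 2590292$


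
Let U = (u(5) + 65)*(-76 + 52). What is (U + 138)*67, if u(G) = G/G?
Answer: -96882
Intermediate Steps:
u(G) = 1
U = -1584 (U = (1 + 65)*(-76 + 52) = 66*(-24) = -1584)
(U + 138)*67 = (-1584 + 138)*67 = -1446*67 = -96882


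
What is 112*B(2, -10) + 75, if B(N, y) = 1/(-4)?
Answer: 47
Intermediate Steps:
B(N, y) = -¼
112*B(2, -10) + 75 = 112*(-¼) + 75 = -28 + 75 = 47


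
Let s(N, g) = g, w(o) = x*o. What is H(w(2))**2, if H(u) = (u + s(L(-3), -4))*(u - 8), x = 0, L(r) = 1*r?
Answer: 1024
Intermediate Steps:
L(r) = r
w(o) = 0 (w(o) = 0*o = 0)
H(u) = (-8 + u)*(-4 + u) (H(u) = (u - 4)*(u - 8) = (-4 + u)*(-8 + u) = (-8 + u)*(-4 + u))
H(w(2))**2 = (32 + 0**2 - 12*0)**2 = (32 + 0 + 0)**2 = 32**2 = 1024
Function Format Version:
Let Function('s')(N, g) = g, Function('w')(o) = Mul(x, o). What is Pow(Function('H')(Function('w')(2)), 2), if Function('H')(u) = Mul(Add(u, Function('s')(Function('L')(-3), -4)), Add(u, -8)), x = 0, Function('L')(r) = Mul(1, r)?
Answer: 1024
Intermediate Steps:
Function('L')(r) = r
Function('w')(o) = 0 (Function('w')(o) = Mul(0, o) = 0)
Function('H')(u) = Mul(Add(-8, u), Add(-4, u)) (Function('H')(u) = Mul(Add(u, -4), Add(u, -8)) = Mul(Add(-4, u), Add(-8, u)) = Mul(Add(-8, u), Add(-4, u)))
Pow(Function('H')(Function('w')(2)), 2) = Pow(Add(32, Pow(0, 2), Mul(-12, 0)), 2) = Pow(Add(32, 0, 0), 2) = Pow(32, 2) = 1024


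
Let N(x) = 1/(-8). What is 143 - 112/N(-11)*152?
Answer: 136335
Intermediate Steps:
N(x) = -⅛
143 - 112/N(-11)*152 = 143 - 112/(-⅛)*152 = 143 - 112*(-8)*152 = 143 + 896*152 = 143 + 136192 = 136335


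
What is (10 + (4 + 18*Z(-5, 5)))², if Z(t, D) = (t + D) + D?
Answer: 10816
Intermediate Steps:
Z(t, D) = t + 2*D (Z(t, D) = (D + t) + D = t + 2*D)
(10 + (4 + 18*Z(-5, 5)))² = (10 + (4 + 18*(-5 + 2*5)))² = (10 + (4 + 18*(-5 + 10)))² = (10 + (4 + 18*5))² = (10 + (4 + 90))² = (10 + 94)² = 104² = 10816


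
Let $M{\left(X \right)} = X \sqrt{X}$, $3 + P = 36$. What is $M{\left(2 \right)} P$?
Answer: $66 \sqrt{2} \approx 93.338$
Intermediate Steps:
$P = 33$ ($P = -3 + 36 = 33$)
$M{\left(X \right)} = X^{\frac{3}{2}}$
$M{\left(2 \right)} P = 2^{\frac{3}{2}} \cdot 33 = 2 \sqrt{2} \cdot 33 = 66 \sqrt{2}$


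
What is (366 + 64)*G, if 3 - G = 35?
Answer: -13760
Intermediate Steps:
G = -32 (G = 3 - 1*35 = 3 - 35 = -32)
(366 + 64)*G = (366 + 64)*(-32) = 430*(-32) = -13760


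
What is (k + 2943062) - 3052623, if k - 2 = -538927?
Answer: -648486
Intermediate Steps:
k = -538925 (k = 2 - 538927 = -538925)
(k + 2943062) - 3052623 = (-538925 + 2943062) - 3052623 = 2404137 - 3052623 = -648486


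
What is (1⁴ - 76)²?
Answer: 5625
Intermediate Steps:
(1⁴ - 76)² = (1 - 76)² = (-75)² = 5625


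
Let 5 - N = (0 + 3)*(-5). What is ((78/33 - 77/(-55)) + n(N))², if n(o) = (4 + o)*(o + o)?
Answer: 2809742049/3025 ≈ 9.2884e+5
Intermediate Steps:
N = 20 (N = 5 - (0 + 3)*(-5) = 5 - 3*(-5) = 5 - 1*(-15) = 5 + 15 = 20)
n(o) = 2*o*(4 + o) (n(o) = (4 + o)*(2*o) = 2*o*(4 + o))
((78/33 - 77/(-55)) + n(N))² = ((78/33 - 77/(-55)) + 2*20*(4 + 20))² = ((78*(1/33) - 77*(-1/55)) + 2*20*24)² = ((26/11 + 7/5) + 960)² = (207/55 + 960)² = (53007/55)² = 2809742049/3025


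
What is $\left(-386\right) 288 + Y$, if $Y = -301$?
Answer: $-111469$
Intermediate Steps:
$\left(-386\right) 288 + Y = \left(-386\right) 288 - 301 = -111168 - 301 = -111469$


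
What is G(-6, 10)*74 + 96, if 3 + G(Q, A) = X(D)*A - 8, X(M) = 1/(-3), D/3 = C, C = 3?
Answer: -2894/3 ≈ -964.67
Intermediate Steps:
D = 9 (D = 3*3 = 9)
X(M) = -1/3
G(Q, A) = -11 - A/3 (G(Q, A) = -3 + (-A/3 - 8) = -3 + (-8 - A/3) = -11 - A/3)
G(-6, 10)*74 + 96 = (-11 - 1/3*10)*74 + 96 = (-11 - 10/3)*74 + 96 = -43/3*74 + 96 = -3182/3 + 96 = -2894/3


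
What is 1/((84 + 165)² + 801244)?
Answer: 1/863245 ≈ 1.1584e-6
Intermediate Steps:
1/((84 + 165)² + 801244) = 1/(249² + 801244) = 1/(62001 + 801244) = 1/863245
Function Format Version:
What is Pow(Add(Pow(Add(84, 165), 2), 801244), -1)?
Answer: Rational(1, 863245) ≈ 1.1584e-6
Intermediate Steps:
Pow(Add(Pow(Add(84, 165), 2), 801244), -1) = Pow(Add(Pow(249, 2), 801244), -1) = Pow(Add(62001, 801244), -1) = Pow(863245, -1) = Rational(1, 863245)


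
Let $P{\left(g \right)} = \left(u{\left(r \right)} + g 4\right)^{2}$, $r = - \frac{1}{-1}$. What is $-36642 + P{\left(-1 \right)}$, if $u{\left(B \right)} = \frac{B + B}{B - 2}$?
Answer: $-36606$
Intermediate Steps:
$r = 1$ ($r = \left(-1\right) \left(-1\right) = 1$)
$u{\left(B \right)} = \frac{2 B}{-2 + B}$
$P{\left(g \right)} = \left(-2 + 4 g\right)^{2}$ ($P{\left(g \right)} = \left(2 \cdot 1 \frac{1}{-2 + 1} + g 4\right)^{2} = \left(2 \cdot 1 \frac{1}{-1} + 4 g\right)^{2} = \left(2 \cdot 1 \left(-1\right) + 4 g\right)^{2} = \left(-2 + 4 g\right)^{2}$)
$-36642 + P{\left(-1 \right)} = -36642 + 4 \left(-1 + 2 \left(-1\right)\right)^{2} = -36642 + 4 \left(-1 - 2\right)^{2} = -36642 + 4 \left(-3\right)^{2} = -36642 + 4 \cdot 9 = -36642 + 36 = -36606$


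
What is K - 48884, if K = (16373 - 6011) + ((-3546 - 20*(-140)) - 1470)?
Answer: -40738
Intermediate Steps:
K = 8146 (K = 10362 + ((-3546 + 2800) - 1470) = 10362 + (-746 - 1470) = 10362 - 2216 = 8146)
K - 48884 = 8146 - 48884 = -40738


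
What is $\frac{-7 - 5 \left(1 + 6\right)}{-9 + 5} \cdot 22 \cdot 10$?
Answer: $2310$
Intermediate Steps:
$\frac{-7 - 5 \left(1 + 6\right)}{-9 + 5} \cdot 22 \cdot 10 = \frac{-7 - 35}{-4} \cdot 22 \cdot 10 = \left(-7 - 35\right) \left(- \frac{1}{4}\right) 22 \cdot 10 = \left(-42\right) \left(- \frac{1}{4}\right) 22 \cdot 10 = \frac{21}{2} \cdot 22 \cdot 10 = 231 \cdot 10 = 2310$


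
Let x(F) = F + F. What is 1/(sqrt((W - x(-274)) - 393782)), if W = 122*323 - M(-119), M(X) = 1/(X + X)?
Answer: -I*sqrt(20042232994)/84211063 ≈ -0.0016811*I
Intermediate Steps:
x(F) = 2*F
M(X) = 1/(2*X)
W = 9378629/238 (W = 122*323 - 1/(2*(-119)) = 39406 - (-1)/(2*119) = 39406 - 1*(-1/238) = 39406 + 1/238 = 9378629/238 ≈ 39406.)
1/(sqrt((W - x(-274)) - 393782)) = 1/(sqrt((9378629/238 - 2*(-274)) - 393782)) = 1/(sqrt((9378629/238 - 1*(-548)) - 393782)) = 1/(sqrt((9378629/238 + 548) - 393782)) = 1/(sqrt(9509053/238 - 393782)) = 1/(sqrt(-84211063/238)) = 1/(I*sqrt(20042232994)/238) = -I*sqrt(20042232994)/84211063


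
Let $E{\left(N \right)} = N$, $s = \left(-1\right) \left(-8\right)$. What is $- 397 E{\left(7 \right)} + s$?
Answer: $-2771$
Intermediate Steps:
$s = 8$
$- 397 E{\left(7 \right)} + s = \left(-397\right) 7 + 8 = -2779 + 8 = -2771$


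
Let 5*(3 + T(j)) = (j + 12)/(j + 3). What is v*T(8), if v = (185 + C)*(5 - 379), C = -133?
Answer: 51272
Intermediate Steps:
v = -19448 (v = (185 - 133)*(5 - 379) = 52*(-374) = -19448)
T(j) = -3 + (12 + j)/(5*(3 + j)) (T(j) = -3 + ((j + 12)/(j + 3))/5 = -3 + ((12 + j)/(3 + j))/5 = -3 + (12 + j)/(5*(3 + j)))
v*T(8) = -19448*(-33 - 14*8)/(5*(3 + 8)) = -19448*(-33 - 112)/(5*11) = -19448*(-145)/(5*11) = -19448*(-29/11) = 51272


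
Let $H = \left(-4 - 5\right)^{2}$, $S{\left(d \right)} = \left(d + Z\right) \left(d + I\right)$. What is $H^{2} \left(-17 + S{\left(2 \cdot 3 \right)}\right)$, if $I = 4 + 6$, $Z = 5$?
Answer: $1043199$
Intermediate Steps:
$I = 10$
$S{\left(d \right)} = \left(5 + d\right) \left(10 + d\right)$ ($S{\left(d \right)} = \left(d + 5\right) \left(d + 10\right) = \left(5 + d\right) \left(10 + d\right)$)
$H = 81$ ($H = \left(-9\right)^{2} = 81$)
$H^{2} \left(-17 + S{\left(2 \cdot 3 \right)}\right) = 81^{2} \left(-17 + \left(50 + \left(2 \cdot 3\right)^{2} + 15 \cdot 2 \cdot 3\right)\right) = 6561 \left(-17 + \left(50 + 6^{2} + 15 \cdot 6\right)\right) = 6561 \left(-17 + \left(50 + 36 + 90\right)\right) = 6561 \left(-17 + 176\right) = 6561 \cdot 159 = 1043199$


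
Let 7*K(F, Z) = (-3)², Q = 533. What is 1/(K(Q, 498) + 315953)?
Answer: 7/2211680 ≈ 3.1650e-6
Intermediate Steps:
K(F, Z) = 9/7 (K(F, Z) = (⅐)*(-3)² = (⅐)*9 = 9/7)
1/(K(Q, 498) + 315953) = 1/(9/7 + 315953) = 1/(2211680/7) = 7/2211680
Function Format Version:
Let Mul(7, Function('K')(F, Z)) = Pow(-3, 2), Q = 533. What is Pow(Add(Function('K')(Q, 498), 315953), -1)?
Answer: Rational(7, 2211680) ≈ 3.1650e-6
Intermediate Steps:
Function('K')(F, Z) = Rational(9, 7) (Function('K')(F, Z) = Mul(Rational(1, 7), Pow(-3, 2)) = Mul(Rational(1, 7), 9) = Rational(9, 7))
Pow(Add(Function('K')(Q, 498), 315953), -1) = Pow(Add(Rational(9, 7), 315953), -1) = Pow(Rational(2211680, 7), -1) = Rational(7, 2211680)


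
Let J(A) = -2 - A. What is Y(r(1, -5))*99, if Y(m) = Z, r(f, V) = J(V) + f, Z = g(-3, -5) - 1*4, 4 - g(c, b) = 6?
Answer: -594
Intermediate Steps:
g(c, b) = -2 (g(c, b) = 4 - 1*6 = 4 - 6 = -2)
Z = -6 (Z = -2 - 1*4 = -2 - 4 = -6)
r(f, V) = -2 + f - V (r(f, V) = (-2 - V) + f = -2 + f - V)
Y(m) = -6
Y(r(1, -5))*99 = -6*99 = -594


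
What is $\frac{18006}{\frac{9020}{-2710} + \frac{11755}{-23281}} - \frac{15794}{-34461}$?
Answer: $- \frac{1304825428655156}{277813864629} \approx -4696.8$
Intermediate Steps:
$\frac{18006}{\frac{9020}{-2710} + \frac{11755}{-23281}} - \frac{15794}{-34461} = \frac{18006}{9020 \left(- \frac{1}{2710}\right) + 11755 \left(- \frac{1}{23281}\right)} - - \frac{15794}{34461} = \frac{18006}{- \frac{902}{271} - \frac{11755}{23281}} + \frac{15794}{34461} = \frac{18006}{- \frac{24185067}{6309151}} + \frac{15794}{34461} = 18006 \left(- \frac{6309151}{24185067}\right) + \frac{15794}{34461} = - \frac{37867524302}{8061689} + \frac{15794}{34461} = - \frac{1304825428655156}{277813864629}$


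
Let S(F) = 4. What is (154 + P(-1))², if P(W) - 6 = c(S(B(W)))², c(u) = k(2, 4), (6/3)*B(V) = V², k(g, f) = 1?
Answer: 25921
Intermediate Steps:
B(V) = V²/2
c(u) = 1
P(W) = 7 (P(W) = 6 + 1² = 6 + 1 = 7)
(154 + P(-1))² = (154 + 7)² = 161² = 25921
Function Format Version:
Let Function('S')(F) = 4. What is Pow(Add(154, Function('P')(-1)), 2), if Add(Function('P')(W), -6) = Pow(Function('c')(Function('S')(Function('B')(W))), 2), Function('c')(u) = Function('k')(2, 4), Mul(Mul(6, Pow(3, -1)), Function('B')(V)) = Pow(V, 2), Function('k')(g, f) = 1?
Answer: 25921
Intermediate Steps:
Function('B')(V) = Mul(Rational(1, 2), Pow(V, 2))
Function('c')(u) = 1
Function('P')(W) = 7 (Function('P')(W) = Add(6, Pow(1, 2)) = Add(6, 1) = 7)
Pow(Add(154, Function('P')(-1)), 2) = Pow(Add(154, 7), 2) = Pow(161, 2) = 25921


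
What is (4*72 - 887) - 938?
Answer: -1537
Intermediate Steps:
(4*72 - 887) - 938 = (288 - 887) - 938 = -599 - 938 = -1537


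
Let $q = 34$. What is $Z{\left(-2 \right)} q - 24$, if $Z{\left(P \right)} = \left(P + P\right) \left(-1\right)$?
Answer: $112$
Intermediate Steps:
$Z{\left(P \right)} = - 2 P$ ($Z{\left(P \right)} = 2 P \left(-1\right) = - 2 P$)
$Z{\left(-2 \right)} q - 24 = \left(-2\right) \left(-2\right) 34 - 24 = 4 \cdot 34 - 24 = 136 - 24 = 112$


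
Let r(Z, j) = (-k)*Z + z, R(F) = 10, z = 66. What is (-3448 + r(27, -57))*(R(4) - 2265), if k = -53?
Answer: 4399505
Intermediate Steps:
r(Z, j) = 66 + 53*Z (r(Z, j) = (-1*(-53))*Z + 66 = 53*Z + 66 = 66 + 53*Z)
(-3448 + r(27, -57))*(R(4) - 2265) = (-3448 + (66 + 53*27))*(10 - 2265) = (-3448 + (66 + 1431))*(-2255) = (-3448 + 1497)*(-2255) = -1951*(-2255) = 4399505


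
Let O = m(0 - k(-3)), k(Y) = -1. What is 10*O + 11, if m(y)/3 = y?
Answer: 41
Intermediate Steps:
m(y) = 3*y
O = 3 (O = 3*(0 - 1*(-1)) = 3*(0 + 1) = 3*1 = 3)
10*O + 11 = 10*3 + 11 = 30 + 11 = 41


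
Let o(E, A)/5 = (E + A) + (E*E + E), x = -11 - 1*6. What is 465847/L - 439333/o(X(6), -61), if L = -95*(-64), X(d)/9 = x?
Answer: 5099908823/70047680 ≈ 72.806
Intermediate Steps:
x = -17 (x = -11 - 6 = -17)
X(d) = -153 (X(d) = 9*(-17) = -153)
o(E, A) = 5*A + 5*E**2 + 10*E (o(E, A) = 5*((E + A) + (E*E + E)) = 5*((A + E) + (E**2 + E)) = 5*((A + E) + (E + E**2)) = 5*(A + E**2 + 2*E) = 5*A + 5*E**2 + 10*E)
L = 6080
465847/L - 439333/o(X(6), -61) = 465847/6080 - 439333/(5*(-61) + 5*(-153)**2 + 10*(-153)) = 465847*(1/6080) - 439333/(-305 + 5*23409 - 1530) = 465847/6080 - 439333/(-305 + 117045 - 1530) = 465847/6080 - 439333/115210 = 5099908823/70047680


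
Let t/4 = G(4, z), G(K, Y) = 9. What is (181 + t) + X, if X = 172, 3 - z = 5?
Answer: 389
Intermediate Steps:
z = -2 (z = 3 - 1*5 = 3 - 5 = -2)
t = 36 (t = 4*9 = 36)
(181 + t) + X = (181 + 36) + 172 = 217 + 172 = 389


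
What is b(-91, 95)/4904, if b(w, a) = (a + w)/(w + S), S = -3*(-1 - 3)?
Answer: -1/96854 ≈ -1.0325e-5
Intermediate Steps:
S = 12 (S = -3*(-4) = 12)
b(w, a) = (a + w)/(12 + w) (b(w, a) = (a + w)/(w + 12) = (a + w)/(12 + w))
b(-91, 95)/4904 = ((95 - 91)/(12 - 91))/4904 = (4/(-79))*(1/4904) = -1/79*4*(1/4904) = -4/79*1/4904 = -1/96854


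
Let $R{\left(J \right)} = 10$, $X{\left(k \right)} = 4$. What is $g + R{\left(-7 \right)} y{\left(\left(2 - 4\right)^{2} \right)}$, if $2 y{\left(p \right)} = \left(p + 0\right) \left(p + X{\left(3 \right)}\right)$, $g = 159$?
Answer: $319$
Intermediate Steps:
$y{\left(p \right)} = \frac{p \left(4 + p\right)}{2}$ ($y{\left(p \right)} = \frac{\left(p + 0\right) \left(p + 4\right)}{2} = \frac{p \left(4 + p\right)}{2}$)
$g + R{\left(-7 \right)} y{\left(\left(2 - 4\right)^{2} \right)} = 159 + 10 \frac{\left(2 - 4\right)^{2} \left(4 + \left(2 - 4\right)^{2}\right)}{2} = 159 + 10 \frac{\left(-2\right)^{2} \left(4 + \left(-2\right)^{2}\right)}{2} = 159 + 10 \cdot \frac{1}{2} \cdot 4 \left(4 + 4\right) = 159 + 10 \cdot \frac{1}{2} \cdot 4 \cdot 8 = 159 + 10 \cdot 16 = 159 + 160 = 319$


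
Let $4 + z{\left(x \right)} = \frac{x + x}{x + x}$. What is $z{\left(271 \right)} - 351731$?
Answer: $-351734$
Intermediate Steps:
$z{\left(x \right)} = -3$ ($z{\left(x \right)} = -4 + \frac{x + x}{x + x} = -4 + \frac{2 x}{2 x} = -4 + 2 x \frac{1}{2 x} = -4 + 1 = -3$)
$z{\left(271 \right)} - 351731 = -3 - 351731 = -351734$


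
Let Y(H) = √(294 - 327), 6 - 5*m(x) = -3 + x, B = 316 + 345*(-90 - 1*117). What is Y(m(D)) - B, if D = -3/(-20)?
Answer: 71099 + I*√33 ≈ 71099.0 + 5.7446*I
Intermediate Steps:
D = 3/20 (D = -3*(-1/20) = 3/20 ≈ 0.15000)
B = -71099 (B = 316 + 345*(-90 - 117) = 316 + 345*(-207) = 316 - 71415 = -71099)
m(x) = 9/5 - x/5 (m(x) = 6/5 - (-3 + x)/5 = 6/5 + (⅗ - x/5) = 9/5 - x/5)
Y(H) = I*√33 (Y(H) = √(-33) = I*√33)
Y(m(D)) - B = I*√33 - 1*(-71099) = I*√33 + 71099 = 71099 + I*√33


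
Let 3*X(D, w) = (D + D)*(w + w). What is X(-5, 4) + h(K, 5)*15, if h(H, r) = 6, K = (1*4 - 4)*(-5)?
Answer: 190/3 ≈ 63.333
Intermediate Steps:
K = 0 (K = (4 - 4)*(-5) = 0*(-5) = 0)
X(D, w) = 4*D*w/3 (X(D, w) = ((D + D)*(w + w))/3 = ((2*D)*(2*w))/3 = (4*D*w)/3 = 4*D*w/3)
X(-5, 4) + h(K, 5)*15 = (4/3)*(-5)*4 + 6*15 = -80/3 + 90 = 190/3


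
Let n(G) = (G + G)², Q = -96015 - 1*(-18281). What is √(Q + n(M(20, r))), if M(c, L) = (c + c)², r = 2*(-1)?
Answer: √10162266 ≈ 3187.8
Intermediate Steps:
r = -2
M(c, L) = 4*c² (M(c, L) = (2*c)² = 4*c²)
Q = -77734 (Q = -96015 + 18281 = -77734)
n(G) = 4*G² (n(G) = (2*G)² = 4*G²)
√(Q + n(M(20, r))) = √(-77734 + 4*(4*20²)²) = √(-77734 + 4*(4*400)²) = √(-77734 + 4*1600²) = √(-77734 + 4*2560000) = √(-77734 + 10240000) = √10162266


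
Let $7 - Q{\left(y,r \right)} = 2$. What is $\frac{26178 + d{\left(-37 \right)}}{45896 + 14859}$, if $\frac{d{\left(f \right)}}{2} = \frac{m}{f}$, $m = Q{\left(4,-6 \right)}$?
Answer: $\frac{968576}{2247935} \approx 0.43087$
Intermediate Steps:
$Q{\left(y,r \right)} = 5$ ($Q{\left(y,r \right)} = 7 - 2 = 5$)
$m = 5$
$d{\left(f \right)} = \frac{10}{f}$ ($d{\left(f \right)} = 2 \frac{5}{f} = \frac{10}{f}$)
$\frac{26178 + d{\left(-37 \right)}}{45896 + 14859} = \frac{26178 + \frac{10}{-37}}{45896 + 14859} = \frac{26178 + 10 \left(- \frac{1}{37}\right)}{60755} = \left(26178 - \frac{10}{37}\right) \frac{1}{60755} = \frac{968576}{37} \cdot \frac{1}{60755} = \frac{968576}{2247935}$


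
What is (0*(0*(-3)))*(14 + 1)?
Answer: 0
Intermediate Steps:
(0*(0*(-3)))*(14 + 1) = (0*0)*15 = 0*15 = 0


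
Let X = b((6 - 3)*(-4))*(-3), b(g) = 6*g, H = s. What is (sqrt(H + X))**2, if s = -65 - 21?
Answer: 130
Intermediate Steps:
s = -86
H = -86
X = 216 (X = (6*((6 - 3)*(-4)))*(-3) = (6*(3*(-4)))*(-3) = (6*(-12))*(-3) = -72*(-3) = 216)
(sqrt(H + X))**2 = (sqrt(-86 + 216))**2 = (sqrt(130))**2 = 130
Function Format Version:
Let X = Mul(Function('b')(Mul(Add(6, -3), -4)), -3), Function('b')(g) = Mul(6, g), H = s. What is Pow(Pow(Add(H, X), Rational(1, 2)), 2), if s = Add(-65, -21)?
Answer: 130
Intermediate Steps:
s = -86
H = -86
X = 216 (X = Mul(Mul(6, Mul(Add(6, -3), -4)), -3) = Mul(Mul(6, Mul(3, -4)), -3) = Mul(Mul(6, -12), -3) = Mul(-72, -3) = 216)
Pow(Pow(Add(H, X), Rational(1, 2)), 2) = Pow(Pow(Add(-86, 216), Rational(1, 2)), 2) = Pow(Pow(130, Rational(1, 2)), 2) = 130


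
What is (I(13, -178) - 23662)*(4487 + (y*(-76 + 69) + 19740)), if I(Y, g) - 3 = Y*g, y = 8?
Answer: -627793383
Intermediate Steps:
I(Y, g) = 3 + Y*g
(I(13, -178) - 23662)*(4487 + (y*(-76 + 69) + 19740)) = ((3 + 13*(-178)) - 23662)*(4487 + (8*(-76 + 69) + 19740)) = ((3 - 2314) - 23662)*(4487 + (8*(-7) + 19740)) = (-2311 - 23662)*(4487 + (-56 + 19740)) = -25973*(4487 + 19684) = -25973*24171 = -627793383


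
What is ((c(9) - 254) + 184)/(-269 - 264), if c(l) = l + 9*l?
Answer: -20/533 ≈ -0.037523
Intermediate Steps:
c(l) = 10*l
((c(9) - 254) + 184)/(-269 - 264) = ((10*9 - 254) + 184)/(-269 - 264) = ((90 - 254) + 184)/(-533) = (-164 + 184)*(-1/533) = 20*(-1/533) = -20/533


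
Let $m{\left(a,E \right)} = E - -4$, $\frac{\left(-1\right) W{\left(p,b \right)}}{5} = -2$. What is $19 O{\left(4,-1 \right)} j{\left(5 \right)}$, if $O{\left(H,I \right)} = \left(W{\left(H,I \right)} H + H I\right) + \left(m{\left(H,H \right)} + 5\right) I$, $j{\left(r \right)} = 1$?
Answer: $437$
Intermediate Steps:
$W{\left(p,b \right)} = 10$ ($W{\left(p,b \right)} = \left(-5\right) \left(-2\right) = 10$)
$m{\left(a,E \right)} = 4 + E$ ($m{\left(a,E \right)} = E + 4 = 4 + E$)
$O{\left(H,I \right)} = 10 H + H I + I \left(9 + H\right)$ ($O{\left(H,I \right)} = \left(10 H + H I\right) + \left(\left(4 + H\right) + 5\right) I = \left(10 H + H I\right) + \left(9 + H\right) I = \left(10 H + H I\right) + I \left(9 + H\right) = 10 H + H I + I \left(9 + H\right)$)
$19 O{\left(4,-1 \right)} j{\left(5 \right)} = 19 \left(9 \left(-1\right) + 10 \cdot 4 + 2 \cdot 4 \left(-1\right)\right) 1 = 19 \left(-9 + 40 - 8\right) 1 = 19 \cdot 23 \cdot 1 = 437 \cdot 1 = 437$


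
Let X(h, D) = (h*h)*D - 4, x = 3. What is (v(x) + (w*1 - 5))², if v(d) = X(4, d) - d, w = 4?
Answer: 1600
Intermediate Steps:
X(h, D) = -4 + D*h² (X(h, D) = h²*D - 4 = D*h² - 4 = -4 + D*h²)
v(d) = -4 + 15*d (v(d) = (-4 + d*4²) - d = (-4 + d*16) - d = (-4 + 16*d) - d = -4 + 15*d)
(v(x) + (w*1 - 5))² = ((-4 + 15*3) + (4*1 - 5))² = ((-4 + 45) + (4 - 5))² = (41 - 1)² = 40² = 1600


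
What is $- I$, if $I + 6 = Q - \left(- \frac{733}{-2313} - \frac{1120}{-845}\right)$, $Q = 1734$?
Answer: $- \frac{674828027}{390897} \approx -1726.4$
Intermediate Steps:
$I = \frac{674828027}{390897}$ ($I = -6 - \left(-1734 + \frac{224}{169} + \frac{733}{2313}\right) = -6 + \left(1734 - \left(\frac{733}{2313} + \frac{224}{169}\right)\right) = -6 + \left(1734 - \frac{641989}{390897}\right) = -6 + \frac{677173409}{390897} = \frac{674828027}{390897} \approx 1726.4$)
$- I = \left(-1\right) \frac{674828027}{390897} = - \frac{674828027}{390897}$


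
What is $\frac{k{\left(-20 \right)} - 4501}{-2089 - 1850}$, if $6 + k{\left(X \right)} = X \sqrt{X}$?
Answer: $\frac{4507}{3939} + \frac{40 i \sqrt{5}}{3939} \approx 1.1442 + 0.022707 i$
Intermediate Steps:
$k{\left(X \right)} = -6 + X^{\frac{3}{2}}$ ($k{\left(X \right)} = -6 + X \sqrt{X} = -6 + X^{\frac{3}{2}}$)
$\frac{k{\left(-20 \right)} - 4501}{-2089 - 1850} = \frac{\left(-6 + \left(-20\right)^{\frac{3}{2}}\right) - 4501}{-2089 - 1850} = \frac{\left(-6 - 40 i \sqrt{5}\right) - 4501}{-3939} = \left(-4507 - 40 i \sqrt{5}\right) \left(- \frac{1}{3939}\right) = \frac{4507}{3939} + \frac{40 i \sqrt{5}}{3939}$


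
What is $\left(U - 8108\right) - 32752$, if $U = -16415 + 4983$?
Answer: $-52292$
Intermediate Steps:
$U = -11432$
$\left(U - 8108\right) - 32752 = \left(-11432 - 8108\right) - 32752 = -19540 - 32752 = -52292$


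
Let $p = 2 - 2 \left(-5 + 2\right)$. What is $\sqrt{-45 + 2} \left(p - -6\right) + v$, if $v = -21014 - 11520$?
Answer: $-32534 + 14 i \sqrt{43} \approx -32534.0 + 91.804 i$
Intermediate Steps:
$v = -32534$
$p = 8$ ($p = 2 - -6 = 2 + 6 = 8$)
$\sqrt{-45 + 2} \left(p - -6\right) + v = \sqrt{-45 + 2} \left(8 - -6\right) - 32534 = \sqrt{-43} \left(8 + \left(-4 + 10\right)\right) - 32534 = i \sqrt{43} \left(8 + 6\right) - 32534 = i \sqrt{43} \cdot 14 - 32534 = 14 i \sqrt{43} - 32534 = -32534 + 14 i \sqrt{43}$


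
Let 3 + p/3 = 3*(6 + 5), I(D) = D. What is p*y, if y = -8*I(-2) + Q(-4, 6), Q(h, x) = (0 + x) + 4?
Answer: 2340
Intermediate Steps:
Q(h, x) = 4 + x (Q(h, x) = x + 4 = 4 + x)
p = 90 (p = -9 + 3*(3*(6 + 5)) = -9 + 3*(3*11) = -9 + 3*33 = -9 + 99 = 90)
y = 26 (y = -8*(-2) + (4 + 6) = 16 + 10 = 26)
p*y = 90*26 = 2340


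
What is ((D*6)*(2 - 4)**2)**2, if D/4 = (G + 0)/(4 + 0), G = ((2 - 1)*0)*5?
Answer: 0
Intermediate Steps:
G = 0 (G = (1*0)*5 = 0*5 = 0)
D = 0 (D = 4*((0 + 0)/(4 + 0)) = 4*(0/4) = 4*(0*(1/4)) = 4*0 = 0)
((D*6)*(2 - 4)**2)**2 = ((0*6)*(2 - 4)**2)**2 = (0*(-2)**2)**2 = (0*4)**2 = 0**2 = 0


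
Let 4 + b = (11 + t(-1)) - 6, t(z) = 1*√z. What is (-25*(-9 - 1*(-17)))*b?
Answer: -200 - 200*I ≈ -200.0 - 200.0*I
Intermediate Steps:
t(z) = √z
b = 1 + I (b = -4 + ((11 + √(-1)) - 6) = -4 + ((11 + I) - 6) = -4 + (5 + I) = 1 + I ≈ 1.0 + 1.0*I)
(-25*(-9 - 1*(-17)))*b = (-25*(-9 - 1*(-17)))*(1 + I) = (-25*(-9 + 17))*(1 + I) = (-25*8)*(1 + I) = -200*(1 + I) = -200 - 200*I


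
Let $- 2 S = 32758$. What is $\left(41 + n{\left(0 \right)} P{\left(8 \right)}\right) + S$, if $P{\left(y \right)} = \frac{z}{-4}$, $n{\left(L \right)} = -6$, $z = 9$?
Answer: $- \frac{32649}{2} \approx -16325.0$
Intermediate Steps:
$S = -16379$ ($S = \left(- \frac{1}{2}\right) 32758 = -16379$)
$P{\left(y \right)} = - \frac{9}{4}$ ($P{\left(y \right)} = \frac{9}{-4} = 9 \left(- \frac{1}{4}\right) = - \frac{9}{4}$)
$\left(41 + n{\left(0 \right)} P{\left(8 \right)}\right) + S = \left(41 - - \frac{27}{2}\right) - 16379 = \left(41 + \frac{27}{2}\right) - 16379 = \frac{109}{2} - 16379 = - \frac{32649}{2}$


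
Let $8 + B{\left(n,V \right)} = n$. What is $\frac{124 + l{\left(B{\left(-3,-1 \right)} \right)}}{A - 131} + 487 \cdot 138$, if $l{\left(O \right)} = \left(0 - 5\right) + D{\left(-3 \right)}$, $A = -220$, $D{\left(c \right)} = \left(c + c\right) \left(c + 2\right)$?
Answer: $\frac{23589181}{351} \approx 67206.0$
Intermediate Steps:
$B{\left(n,V \right)} = -8 + n$
$D{\left(c \right)} = 2 c \left(2 + c\right)$
$l{\left(O \right)} = 1$ ($l{\left(O \right)} = \left(0 - 5\right) + 2 \left(-3\right) \left(2 - 3\right) = -5 + 2 \left(-3\right) \left(-1\right) = -5 + 6 = 1$)
$\frac{124 + l{\left(B{\left(-3,-1 \right)} \right)}}{A - 131} + 487 \cdot 138 = \frac{124 + 1}{-220 - 131} + 487 \cdot 138 = \frac{125}{-351} + 67206 = 125 \left(- \frac{1}{351}\right) + 67206 = - \frac{125}{351} + 67206 = \frac{23589181}{351}$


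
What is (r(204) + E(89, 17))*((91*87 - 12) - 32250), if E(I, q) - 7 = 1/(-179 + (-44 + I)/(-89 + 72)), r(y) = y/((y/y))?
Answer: -15862009095/3088 ≈ -5.1367e+6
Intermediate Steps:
r(y) = y (r(y) = y/1 = y*1 = y)
E(I, q) = 7 + 1/(-2999/17 - I/17) (E(I, q) = 7 + 1/(-179 + (-44 + I)/(-89 + 72)) = 7 + 1/(-179 + (-44 + I)/(-17)) = 7 + 1/(-179 + (-44 + I)*(-1/17)) = 7 + 1/(-179 + (44/17 - I/17)) = 7 + 1/(-2999/17 - I/17))
(r(204) + E(89, 17))*((91*87 - 12) - 32250) = (204 + (20976 + 7*89)/(2999 + 89))*((91*87 - 12) - 32250) = (204 + (20976 + 623)/3088)*((7917 - 12) - 32250) = (204 + (1/3088)*21599)*(7905 - 32250) = (204 + 21599/3088)*(-24345) = (651551/3088)*(-24345) = -15862009095/3088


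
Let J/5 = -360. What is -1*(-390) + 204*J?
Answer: -366810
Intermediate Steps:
J = -1800 (J = 5*(-360) = -1800)
-1*(-390) + 204*J = -1*(-390) + 204*(-1800) = 390 - 367200 = -366810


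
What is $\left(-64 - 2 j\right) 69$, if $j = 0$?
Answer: $-4416$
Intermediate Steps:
$\left(-64 - 2 j\right) 69 = \left(-64 - 0\right) 69 = \left(-64 + 0\right) 69 = \left(-64\right) 69 = -4416$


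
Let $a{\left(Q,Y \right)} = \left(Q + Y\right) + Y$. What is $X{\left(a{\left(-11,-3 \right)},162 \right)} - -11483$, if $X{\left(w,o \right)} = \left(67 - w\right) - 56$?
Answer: $11511$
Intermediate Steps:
$a{\left(Q,Y \right)} = Q + 2 Y$
$X{\left(w,o \right)} = 11 - w$ ($X{\left(w,o \right)} = \left(67 - w\right) - 56 = 11 - w$)
$X{\left(a{\left(-11,-3 \right)},162 \right)} - -11483 = \left(11 - \left(-11 + 2 \left(-3\right)\right)\right) - -11483 = \left(11 - \left(-11 - 6\right)\right) + 11483 = \left(11 - -17\right) + 11483 = \left(11 + 17\right) + 11483 = 28 + 11483 = 11511$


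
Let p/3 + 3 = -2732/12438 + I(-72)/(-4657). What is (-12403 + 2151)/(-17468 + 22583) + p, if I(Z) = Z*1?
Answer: -17383062049/1496363955 ≈ -11.617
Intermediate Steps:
I(Z) = Z
p = -92799343/9653961 (p = -9 + 3*(-2732/12438 - 72/(-4657)) = -9 + 3*(-2732*1/12438 - 72*(-1/4657)) = -9 + 3*(-1366/6219 + 72/4657) = -9 + 3*(-5913694/28961883) = -9 - 5913694/9653961 = -92799343/9653961 ≈ -9.6126)
(-12403 + 2151)/(-17468 + 22583) + p = (-12403 + 2151)/(-17468 + 22583) - 92799343/9653961 = -10252/5115 - 92799343/9653961 = -10252*1/5115 - 92799343/9653961 = -932/465 - 92799343/9653961 = -17383062049/1496363955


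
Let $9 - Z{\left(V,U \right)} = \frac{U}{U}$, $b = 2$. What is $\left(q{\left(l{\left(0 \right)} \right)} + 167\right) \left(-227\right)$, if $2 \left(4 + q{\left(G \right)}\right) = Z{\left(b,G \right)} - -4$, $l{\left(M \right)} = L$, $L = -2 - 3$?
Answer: $-38363$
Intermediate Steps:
$Z{\left(V,U \right)} = 8$ ($Z{\left(V,U \right)} = 9 - \frac{U}{U} = 9 - 1 = 8$)
$L = -5$ ($L = -2 - 3 = -5$)
$l{\left(M \right)} = -5$
$q{\left(G \right)} = 2$ ($q{\left(G \right)} = -4 + \frac{8 - -4}{2} = -4 + \frac{8 + 4}{2} = -4 + \frac{1}{2} \cdot 12 = -4 + 6 = 2$)
$\left(q{\left(l{\left(0 \right)} \right)} + 167\right) \left(-227\right) = \left(2 + 167\right) \left(-227\right) = 169 \left(-227\right) = -38363$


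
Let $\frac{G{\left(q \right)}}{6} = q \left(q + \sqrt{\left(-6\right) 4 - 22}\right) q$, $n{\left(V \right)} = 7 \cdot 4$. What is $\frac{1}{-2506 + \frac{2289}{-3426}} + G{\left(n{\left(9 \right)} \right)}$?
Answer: $\frac{377040745738}{2862615} + 4704 i \sqrt{46} \approx 1.3171 \cdot 10^{5} + 31904.0 i$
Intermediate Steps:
$n{\left(V \right)} = 28$
$G{\left(q \right)} = 6 q^{2} \left(q + i \sqrt{46}\right)$ ($G{\left(q \right)} = 6 q \left(q + \sqrt{\left(-6\right) 4 - 22}\right) q = 6 q \left(q + \sqrt{-24 - 22}\right) q = 6 q \left(q + \sqrt{-46}\right) q = 6 q \left(q + i \sqrt{46}\right) q = 6 q^{2} \left(q + i \sqrt{46}\right)$)
$\frac{1}{-2506 + \frac{2289}{-3426}} + G{\left(n{\left(9 \right)} \right)} = \frac{1}{-2506 + \frac{2289}{-3426}} + 6 \cdot 28^{2} \left(28 + i \sqrt{46}\right) = \frac{1}{-2506 + 2289 \left(- \frac{1}{3426}\right)} + 6 \cdot 784 \left(28 + i \sqrt{46}\right) = \frac{1}{-2506 - \frac{763}{1142}} + \left(131712 + 4704 i \sqrt{46}\right) = \frac{1}{- \frac{2862615}{1142}} + \left(131712 + 4704 i \sqrt{46}\right) = - \frac{1142}{2862615} + \left(131712 + 4704 i \sqrt{46}\right) = \frac{377040745738}{2862615} + 4704 i \sqrt{46}$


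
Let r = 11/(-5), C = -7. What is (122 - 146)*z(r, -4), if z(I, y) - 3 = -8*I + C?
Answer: -1632/5 ≈ -326.40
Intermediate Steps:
r = -11/5 (r = 11*(-⅕) = -11/5 ≈ -2.2000)
z(I, y) = -4 - 8*I (z(I, y) = 3 + (-8*I - 7) = 3 + (-7 - 8*I) = -4 - 8*I)
(122 - 146)*z(r, -4) = (122 - 146)*(-4 - 8*(-11/5)) = -24*(-4 + 88/5) = -24*68/5 = -1632/5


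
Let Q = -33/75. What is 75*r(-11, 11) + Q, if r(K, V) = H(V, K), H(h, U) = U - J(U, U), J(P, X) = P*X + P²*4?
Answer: -1155011/25 ≈ -46200.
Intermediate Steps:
J(P, X) = 4*P² + P*X (J(P, X) = P*X + 4*P² = 4*P² + P*X)
H(h, U) = U - 5*U² (H(h, U) = U - U*(U + 4*U) = U - U*5*U = U - 5*U²)
r(K, V) = K*(1 - 5*K)
Q = -11/25 (Q = -33*1/75 = -11/25 ≈ -0.44000)
75*r(-11, 11) + Q = 75*(-11*(1 - 5*(-11))) - 11/25 = 75*(-11*(1 + 55)) - 11/25 = 75*(-11*56) - 11/25 = 75*(-616) - 11/25 = -46200 - 11/25 = -1155011/25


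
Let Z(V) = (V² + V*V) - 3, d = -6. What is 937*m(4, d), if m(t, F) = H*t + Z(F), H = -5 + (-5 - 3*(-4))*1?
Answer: 72149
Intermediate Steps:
H = 2 (H = -5 + (-5 + 12)*1 = -5 + 7*1 = -5 + 7 = 2)
Z(V) = -3 + 2*V² (Z(V) = (V² + V²) - 3 = 2*V² - 3 = -3 + 2*V²)
m(t, F) = -3 + 2*t + 2*F² (m(t, F) = 2*t + (-3 + 2*F²) = -3 + 2*t + 2*F²)
937*m(4, d) = 937*(-3 + 2*4 + 2*(-6)²) = 937*(-3 + 8 + 2*36) = 937*(-3 + 8 + 72) = 937*77 = 72149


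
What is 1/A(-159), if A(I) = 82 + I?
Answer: -1/77 ≈ -0.012987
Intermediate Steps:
1/A(-159) = 1/(82 - 159) = 1/(-77) = -1/77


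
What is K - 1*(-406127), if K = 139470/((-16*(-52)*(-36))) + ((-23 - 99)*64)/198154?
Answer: 200864998603135/494592384 ≈ 4.0612e+5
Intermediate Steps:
K = -2322533633/494592384 (K = 139470/((832*(-36))) - 122*64*(1/198154) = 139470/(-29952) - 7808*1/198154 = 139470*(-1/29952) - 3904/99077 = -23245/4992 - 3904/99077 = -2322533633/494592384 ≈ -4.6959)
K - 1*(-406127) = -2322533633/494592384 - 1*(-406127) = -2322533633/494592384 + 406127 = 200864998603135/494592384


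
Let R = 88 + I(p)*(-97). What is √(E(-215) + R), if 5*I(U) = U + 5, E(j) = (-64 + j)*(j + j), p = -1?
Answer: √2999510/5 ≈ 346.38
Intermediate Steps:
E(j) = 2*j*(-64 + j) (E(j) = (-64 + j)*(2*j) = 2*j*(-64 + j))
I(U) = 1 + U/5 (I(U) = (U + 5)/5 = (5 + U)/5 = 1 + U/5)
R = 52/5 (R = 88 + (1 + (⅕)*(-1))*(-97) = 88 + (1 - ⅕)*(-97) = 88 + (⅘)*(-97) = 88 - 388/5 = 52/5 ≈ 10.400)
√(E(-215) + R) = √(2*(-215)*(-64 - 215) + 52/5) = √(2*(-215)*(-279) + 52/5) = √(119970 + 52/5) = √(599902/5) = √2999510/5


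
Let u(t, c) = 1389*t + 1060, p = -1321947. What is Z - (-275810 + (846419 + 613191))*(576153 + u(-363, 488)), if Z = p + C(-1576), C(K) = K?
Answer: -86425826323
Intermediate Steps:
u(t, c) = 1060 + 1389*t
Z = -1323523 (Z = -1321947 - 1576 = -1323523)
Z - (-275810 + (846419 + 613191))*(576153 + u(-363, 488)) = -1323523 - (-275810 + (846419 + 613191))*(576153 + (1060 + 1389*(-363))) = -1323523 - (-275810 + 1459610)*(576153 + (1060 - 504207)) = -1323523 - 1183800*(576153 - 503147) = -1323523 - 1183800*73006 = -1323523 - 1*86424502800 = -1323523 - 86424502800 = -86425826323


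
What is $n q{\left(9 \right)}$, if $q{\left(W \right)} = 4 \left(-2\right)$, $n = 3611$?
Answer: $-28888$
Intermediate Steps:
$q{\left(W \right)} = -8$
$n q{\left(9 \right)} = 3611 \left(-8\right) = -28888$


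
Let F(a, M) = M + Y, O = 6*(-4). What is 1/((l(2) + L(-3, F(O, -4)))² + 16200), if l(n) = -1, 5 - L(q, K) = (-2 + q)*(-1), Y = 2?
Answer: 1/16201 ≈ 6.1725e-5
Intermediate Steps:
O = -24
F(a, M) = 2 + M (F(a, M) = M + 2 = 2 + M)
L(q, K) = 3 + q (L(q, K) = 5 - (-2 + q)*(-1) = 5 - (2 - q) = 5 + (-2 + q) = 3 + q)
1/((l(2) + L(-3, F(O, -4)))² + 16200) = 1/((-1 + (3 - 3))² + 16200) = 1/((-1 + 0)² + 16200) = 1/((-1)² + 16200) = 1/(1 + 16200) = 1/16201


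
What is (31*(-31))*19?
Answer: -18259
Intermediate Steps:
(31*(-31))*19 = -961*19 = -18259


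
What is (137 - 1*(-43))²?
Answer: 32400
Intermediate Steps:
(137 - 1*(-43))² = (137 + 43)² = 180² = 32400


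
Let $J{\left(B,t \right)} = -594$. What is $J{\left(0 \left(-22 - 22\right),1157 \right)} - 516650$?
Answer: $-517244$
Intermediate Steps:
$J{\left(0 \left(-22 - 22\right),1157 \right)} - 516650 = -594 - 516650 = -517244$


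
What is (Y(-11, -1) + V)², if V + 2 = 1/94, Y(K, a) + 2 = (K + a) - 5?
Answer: 3892729/8836 ≈ 440.55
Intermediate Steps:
Y(K, a) = -7 + K + a (Y(K, a) = -2 + ((K + a) - 5) = -2 + (-5 + K + a) = -7 + K + a)
V = -187/94 (V = -2 + 1/94 = -187/94 ≈ -1.9894)
(Y(-11, -1) + V)² = ((-7 - 11 - 1) - 187/94)² = (-19 - 187/94)² = (-1973/94)² = 3892729/8836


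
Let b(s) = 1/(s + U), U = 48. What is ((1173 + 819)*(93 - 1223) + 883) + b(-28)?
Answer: -45001539/20 ≈ -2.2501e+6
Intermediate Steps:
b(s) = 1/(48 + s) (b(s) = 1/(s + 48) = 1/(48 + s))
((1173 + 819)*(93 - 1223) + 883) + b(-28) = ((1173 + 819)*(93 - 1223) + 883) + 1/(48 - 28) = (1992*(-1130) + 883) + 1/20 = (-2250960 + 883) + 1/20 = -2250077 + 1/20 = -45001539/20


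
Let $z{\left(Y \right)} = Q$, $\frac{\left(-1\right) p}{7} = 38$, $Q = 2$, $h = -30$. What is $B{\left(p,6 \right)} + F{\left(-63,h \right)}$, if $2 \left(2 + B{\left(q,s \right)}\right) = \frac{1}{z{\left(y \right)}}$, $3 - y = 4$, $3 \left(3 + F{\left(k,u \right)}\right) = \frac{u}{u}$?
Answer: $- \frac{53}{12} \approx -4.4167$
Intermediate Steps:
$F{\left(k,u \right)} = - \frac{8}{3}$ ($F{\left(k,u \right)} = -3 + \frac{u \frac{1}{u}}{3} = -3 + \frac{1}{3} \cdot 1 = -3 + \frac{1}{3} = - \frac{8}{3}$)
$p = -266$ ($p = \left(-7\right) 38 = -266$)
$y = -1$ ($y = 3 - 4 = -1$)
$z{\left(Y \right)} = 2$
$B{\left(q,s \right)} = - \frac{7}{4}$ ($B{\left(q,s \right)} = -2 + \frac{1}{2 \cdot 2} = -2 + \frac{1}{2} \cdot \frac{1}{2} = -2 + \frac{1}{4} = - \frac{7}{4}$)
$B{\left(p,6 \right)} + F{\left(-63,h \right)} = - \frac{7}{4} - \frac{8}{3} = - \frac{53}{12}$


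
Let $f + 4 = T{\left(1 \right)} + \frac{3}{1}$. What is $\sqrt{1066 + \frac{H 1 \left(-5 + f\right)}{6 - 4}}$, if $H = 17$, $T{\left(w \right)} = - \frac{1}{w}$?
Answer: $\frac{\sqrt{4026}}{2} \approx 31.725$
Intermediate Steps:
$f = -2$ ($f = -4 + \left(- 1^{-1} + \frac{3}{1}\right) = -4 + \left(\left(-1\right) 1 + 3 \cdot 1\right) = -4 + \left(-1 + 3\right) = -4 + 2 = -2$)
$\sqrt{1066 + \frac{H 1 \left(-5 + f\right)}{6 - 4}} = \sqrt{1066 + \frac{17 \cdot 1 \left(-5 - 2\right)}{6 - 4}} = \sqrt{1066 + \frac{17 \cdot 1 \left(-7\right)}{2}} = \sqrt{1066 + 17 \left(-7\right) \frac{1}{2}} = \sqrt{1066 - \frac{119}{2}} = \sqrt{\frac{2013}{2}} = \frac{\sqrt{4026}}{2}$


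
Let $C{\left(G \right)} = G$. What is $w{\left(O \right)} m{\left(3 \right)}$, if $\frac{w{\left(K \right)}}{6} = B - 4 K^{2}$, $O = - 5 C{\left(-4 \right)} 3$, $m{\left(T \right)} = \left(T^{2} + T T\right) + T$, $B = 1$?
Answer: $-1814274$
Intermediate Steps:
$m{\left(T \right)} = T + 2 T^{2}$ ($m{\left(T \right)} = \left(T^{2} + T^{2}\right) + T = 2 T^{2} + T = T + 2 T^{2}$)
$O = 60$ ($O = \left(-5\right) \left(-4\right) 3 = 20 \cdot 3 = 60$)
$w{\left(K \right)} = 6 - 24 K^{2}$ ($w{\left(K \right)} = 6 \left(1 - 4 K^{2}\right) = 6 - 24 K^{2}$)
$w{\left(O \right)} m{\left(3 \right)} = \left(6 - 24 \cdot 60^{2}\right) 3 \left(1 + 2 \cdot 3\right) = \left(6 - 86400\right) 3 \left(1 + 6\right) = \left(6 - 86400\right) 3 \cdot 7 = \left(-86394\right) 21 = -1814274$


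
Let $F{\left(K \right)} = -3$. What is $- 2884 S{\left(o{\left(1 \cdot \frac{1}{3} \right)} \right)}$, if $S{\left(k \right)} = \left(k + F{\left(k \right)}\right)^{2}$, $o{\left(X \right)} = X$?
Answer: $- \frac{184576}{9} \approx -20508.0$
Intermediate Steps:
$S{\left(k \right)} = \left(-3 + k\right)^{2}$ ($S{\left(k \right)} = \left(k - 3\right)^{2} = \left(-3 + k\right)^{2}$)
$- 2884 S{\left(o{\left(1 \cdot \frac{1}{3} \right)} \right)} = - 2884 \left(-3 + 1 \cdot \frac{1}{3}\right)^{2} = - 2884 \left(-3 + \frac{1}{3}\right)^{2} = - 2884 \left(- \frac{8}{3}\right)^{2} = \left(-2884\right) \frac{64}{9} = - \frac{184576}{9}$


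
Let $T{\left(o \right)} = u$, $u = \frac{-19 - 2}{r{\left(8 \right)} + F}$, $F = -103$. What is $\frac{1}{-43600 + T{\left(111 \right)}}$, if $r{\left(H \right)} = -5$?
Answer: $- \frac{36}{1569593} \approx -2.2936 \cdot 10^{-5}$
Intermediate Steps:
$u = \frac{7}{36}$ ($u = \frac{-19 - 2}{-5 - 103} = - \frac{21}{-108} = \left(-21\right) \left(- \frac{1}{108}\right) = \frac{7}{36} \approx 0.19444$)
$T{\left(o \right)} = \frac{7}{36}$
$\frac{1}{-43600 + T{\left(111 \right)}} = \frac{1}{-43600 + \frac{7}{36}} = \frac{1}{- \frac{1569593}{36}} = - \frac{36}{1569593}$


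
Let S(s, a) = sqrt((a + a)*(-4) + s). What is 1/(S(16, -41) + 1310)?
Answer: 655/857878 - sqrt(86)/857878 ≈ 0.00075270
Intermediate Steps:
S(s, a) = sqrt(s - 8*a) (S(s, a) = sqrt((2*a)*(-4) + s) = sqrt(-8*a + s) = sqrt(s - 8*a))
1/(S(16, -41) + 1310) = 1/(sqrt(16 - 8*(-41)) + 1310) = 1/(sqrt(16 + 328) + 1310) = 1/(sqrt(344) + 1310) = 1/(2*sqrt(86) + 1310) = 1/(1310 + 2*sqrt(86))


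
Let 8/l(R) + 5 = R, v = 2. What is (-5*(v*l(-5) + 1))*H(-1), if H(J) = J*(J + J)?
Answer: 6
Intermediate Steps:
l(R) = 8/(-5 + R)
H(J) = 2*J² (H(J) = J*(2*J) = 2*J²)
(-5*(v*l(-5) + 1))*H(-1) = (-5*(2*(8/(-5 - 5)) + 1))*(2*(-1)²) = (-5*(2*(8/(-10)) + 1))*(2*1) = -5*(2*(8*(-⅒)) + 1)*2 = -5*(2*(-⅘) + 1)*2 = -5*(-8/5 + 1)*2 = -5*(-⅗)*2 = 3*2 = 6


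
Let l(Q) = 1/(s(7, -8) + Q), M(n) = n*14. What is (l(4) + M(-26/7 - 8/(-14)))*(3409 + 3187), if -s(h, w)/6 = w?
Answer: -3771263/13 ≈ -2.9010e+5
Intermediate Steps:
s(h, w) = -6*w
M(n) = 14*n
l(Q) = 1/(48 + Q) (l(Q) = 1/(-6*(-8) + Q) = 1/(48 + Q))
(l(4) + M(-26/7 - 8/(-14)))*(3409 + 3187) = (1/(48 + 4) + 14*(-26/7 - 8/(-14)))*(3409 + 3187) = (1/52 + 14*(-26*⅐ - 8*(-1/14)))*6596 = (1/52 + 14*(-26/7 + 4/7))*6596 = (1/52 + 14*(-22/7))*6596 = (1/52 - 44)*6596 = -2287/52*6596 = -3771263/13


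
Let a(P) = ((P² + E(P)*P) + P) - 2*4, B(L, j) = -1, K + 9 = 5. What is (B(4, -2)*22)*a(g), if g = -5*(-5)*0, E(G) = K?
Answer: 176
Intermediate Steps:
K = -4 (K = -9 + 5 = -4)
E(G) = -4
g = 0 (g = 25*0 = 0)
a(P) = -8 + P² - 3*P (a(P) = ((P² - 4*P) + P) - 2*4 = (P² - 3*P) - 1*8 = (P² - 3*P) - 8 = -8 + P² - 3*P)
(B(4, -2)*22)*a(g) = (-1*22)*(-8 + 0² - 3*0) = -22*(-8 + 0 + 0) = -22*(-8) = 176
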